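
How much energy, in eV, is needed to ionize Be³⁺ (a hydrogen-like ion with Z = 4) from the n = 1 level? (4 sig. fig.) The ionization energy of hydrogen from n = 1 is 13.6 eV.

E_n = −13.6 Z²/n² = −217.6/n² eV for Z = 4.
E_1 = −217.6/1 = −217.6 eV, so ionization (to E = 0) requires 217.6 eV.

217.6 eV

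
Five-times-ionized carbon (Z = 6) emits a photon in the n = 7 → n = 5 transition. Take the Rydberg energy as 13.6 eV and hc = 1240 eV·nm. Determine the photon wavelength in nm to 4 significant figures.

129.3 nm

For Z = 6 the level energies scale as Z², so the effective Rydberg energy is 13.6 × 36 = 489.6 eV.
ΔE = 489.6 × (1/5² − 1/7²) = 489.6 × 0.01959 = 9.592 eV.
λ = hc/ΔE = 1240 / 9.592 = 129.3 nm.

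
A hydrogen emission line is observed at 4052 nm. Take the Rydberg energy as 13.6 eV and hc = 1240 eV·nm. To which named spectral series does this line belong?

Brackett

ΔE = 1240/4052 = 0.3060 eV.
This matches 13.6 × (1/4² − 1/5²), so n_f = 4: the Brackett series.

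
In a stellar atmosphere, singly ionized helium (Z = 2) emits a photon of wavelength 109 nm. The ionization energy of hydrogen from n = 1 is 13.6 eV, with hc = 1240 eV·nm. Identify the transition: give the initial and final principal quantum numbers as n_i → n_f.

n_i = 5, n_f = 2

The photon energy is ΔE = hc/λ = 1240 / 109 = 11.38 eV.
With Z = 2, ΔE = 54.40 × (1/n_f² − 1/n_i²), so 1/n_f² − 1/n_i² = 0.2091.
Trying n_f = 2 gives 1/n_i² = 0.04088, i.e. n_i ≈ 5; this pair matches.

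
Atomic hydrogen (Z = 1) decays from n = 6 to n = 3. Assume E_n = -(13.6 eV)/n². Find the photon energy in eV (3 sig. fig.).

E_6 = −13.60/36 = −0.3778 eV and E_3 = −13.60/9 = −1.511 eV.
The photon energy is |E_6 − E_3| = 1.13 eV.

1.13 eV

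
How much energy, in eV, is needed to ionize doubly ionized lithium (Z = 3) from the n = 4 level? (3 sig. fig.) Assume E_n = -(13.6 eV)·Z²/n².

7.65 eV

E_n = −13.6 Z²/n² = −122.4/n² eV for Z = 3.
E_4 = −122.4/16 = −7.65 eV, so ionization (to E = 0) requires 7.65 eV.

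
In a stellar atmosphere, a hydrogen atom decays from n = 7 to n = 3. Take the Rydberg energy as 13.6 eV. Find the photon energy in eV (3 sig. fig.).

E_7 = −13.60/49 = −0.2776 eV and E_3 = −13.60/9 = −1.511 eV.
The photon energy is |E_7 − E_3| = 1.23 eV.

1.23 eV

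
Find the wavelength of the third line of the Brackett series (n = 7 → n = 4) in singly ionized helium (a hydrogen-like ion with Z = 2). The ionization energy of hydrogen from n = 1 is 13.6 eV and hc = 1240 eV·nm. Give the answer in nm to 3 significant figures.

542 nm

The Brackett series terminates on n_f = 4; the third line has n_i = 4+3 = 7.
ΔE = 54.40 × (1/4² − 1/7²) = 2.290 eV.
λ = 1240 / 2.290 = 542 nm.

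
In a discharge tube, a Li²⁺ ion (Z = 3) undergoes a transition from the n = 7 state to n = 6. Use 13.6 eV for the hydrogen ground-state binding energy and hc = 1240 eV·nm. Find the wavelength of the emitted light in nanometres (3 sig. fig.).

For Z = 3 the level energies scale as Z², so the effective Rydberg energy is 13.6 × 9 = 122.4 eV.
ΔE = 122.4 × (1/6² − 1/7²) = 122.4 × 0.007370 = 0.9020 eV.
λ = hc/ΔE = 1240 / 0.9020 = 1370 nm.

1370 nm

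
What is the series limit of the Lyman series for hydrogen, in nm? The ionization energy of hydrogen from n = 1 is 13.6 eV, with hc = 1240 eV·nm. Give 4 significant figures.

91.18 nm

The Lyman series has lower level n_f = 1; the series limit corresponds to n_i → ∞.
ΔE_max = 13.6 × 1 / 1² = 13.60 eV.
λ_min = 1240 / 13.60 = 91.18 nm.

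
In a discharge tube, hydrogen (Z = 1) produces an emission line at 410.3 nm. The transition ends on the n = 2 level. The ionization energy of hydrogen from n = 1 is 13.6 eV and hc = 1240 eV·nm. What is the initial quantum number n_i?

The photon energy is ΔE = hc/λ = 1240 / 410.3 = 3.022 eV.
With Z = 1, ΔE = 13.60 × (1/n_f² − 1/n_i²), so 1/n_f² − 1/n_i² = 0.2222.
With n_f = 2: 1/n_i² = 1/4 − 0.2222 = 0.02778, so n_i ≈ 6.00.

n_i = 6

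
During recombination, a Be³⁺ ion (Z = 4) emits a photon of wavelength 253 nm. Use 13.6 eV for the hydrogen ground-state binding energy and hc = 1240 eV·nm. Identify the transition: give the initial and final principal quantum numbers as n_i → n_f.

n_i = 5, n_f = 4

The photon energy is ΔE = hc/λ = 1240 / 253 = 4.901 eV.
With Z = 4, ΔE = 217.6 × (1/n_f² − 1/n_i²), so 1/n_f² − 1/n_i² = 0.02252.
Trying n_f = 4 gives 1/n_i² = 0.03998, i.e. n_i ≈ 5; this pair matches.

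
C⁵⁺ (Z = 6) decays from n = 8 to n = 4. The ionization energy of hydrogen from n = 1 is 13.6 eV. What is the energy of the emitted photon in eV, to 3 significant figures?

The Bohr energies scale as Z², so for Z = 6: E_n = −489.6/n² eV.
E_8 = −489.6/64 = −7.650 eV and E_4 = −489.6/16 = −30.60 eV.
The photon energy is |E_8 − E_4| = 23.0 eV.

23.0 eV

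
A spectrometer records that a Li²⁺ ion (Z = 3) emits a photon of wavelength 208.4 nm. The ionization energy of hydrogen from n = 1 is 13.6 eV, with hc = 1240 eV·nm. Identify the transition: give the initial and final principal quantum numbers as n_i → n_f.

n_i = 4, n_f = 3

The photon energy is ΔE = hc/λ = 1240 / 208.4 = 5.950 eV.
With Z = 3, ΔE = 122.4 × (1/n_f² − 1/n_i²), so 1/n_f² − 1/n_i² = 0.04861.
Trying n_f = 3 gives 1/n_i² = 0.06250, i.e. n_i ≈ 4; this pair matches.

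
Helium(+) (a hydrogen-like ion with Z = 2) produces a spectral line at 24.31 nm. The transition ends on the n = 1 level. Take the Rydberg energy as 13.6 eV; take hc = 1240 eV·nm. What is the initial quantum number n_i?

The photon energy is ΔE = hc/λ = 1240 / 24.31 = 51.01 eV.
With Z = 2, ΔE = 54.40 × (1/n_f² − 1/n_i²), so 1/n_f² − 1/n_i² = 0.9376.
With n_f = 1: 1/n_i² = 1/1 − 0.9376 = 0.06236, so n_i ≈ 4.00.

n_i = 4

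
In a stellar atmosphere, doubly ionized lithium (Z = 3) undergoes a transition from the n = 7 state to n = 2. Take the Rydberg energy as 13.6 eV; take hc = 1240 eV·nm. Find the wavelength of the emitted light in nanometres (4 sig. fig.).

For Z = 3 the level energies scale as Z², so the effective Rydberg energy is 13.6 × 9 = 122.4 eV.
ΔE = 122.4 × (1/2² − 1/7²) = 122.4 × 0.2296 = 28.10 eV.
λ = hc/ΔE = 1240 / 28.10 = 44.12 nm.

44.12 nm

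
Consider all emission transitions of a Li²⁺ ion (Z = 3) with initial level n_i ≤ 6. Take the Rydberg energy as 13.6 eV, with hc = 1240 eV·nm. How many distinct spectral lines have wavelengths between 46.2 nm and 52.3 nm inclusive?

1

Enumerate all n_i → n_f pairs with 1 ≤ n_f < n_i ≤ 6 and compute λ = 1240 / [13.6·9·(1/n_f² − 1/n_i²)].
Lines falling in [46.2, 52.3] nm: 5→2 (48.24 nm).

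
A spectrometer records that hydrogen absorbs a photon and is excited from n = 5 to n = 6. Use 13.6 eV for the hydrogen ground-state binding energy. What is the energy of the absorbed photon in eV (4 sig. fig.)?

0.1662 eV

E_6 = −13.60/36 = −0.3778 eV and E_5 = −13.60/25 = −0.5440 eV.
The photon energy is |E_6 − E_5| = 0.1662 eV.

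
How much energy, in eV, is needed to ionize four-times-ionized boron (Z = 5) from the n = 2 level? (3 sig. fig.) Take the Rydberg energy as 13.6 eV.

E_n = −13.6 Z²/n² = −340.0/n² eV for Z = 5.
E_2 = −340.0/4 = −85.0 eV, so ionization (to E = 0) requires 85.0 eV.

85.0 eV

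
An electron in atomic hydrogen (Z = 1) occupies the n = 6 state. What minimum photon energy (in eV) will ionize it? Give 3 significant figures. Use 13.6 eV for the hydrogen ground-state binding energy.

0.378 eV

E_6 = −13.60/36 = −0.378 eV, so ionization (to E = 0) requires 0.378 eV.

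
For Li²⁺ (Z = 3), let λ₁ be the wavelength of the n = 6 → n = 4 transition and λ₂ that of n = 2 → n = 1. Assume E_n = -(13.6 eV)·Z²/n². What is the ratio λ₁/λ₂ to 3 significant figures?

λ ∝ 1/ΔE ∝ 1/(1/n_f² − 1/n_i²), and the Z² and hc factors cancel in the ratio.
λ₁/λ₂ = (1/1² − 1/2²)/(1/4² − 1/6²) = 0.7500/0.03472 = 21.6.

21.6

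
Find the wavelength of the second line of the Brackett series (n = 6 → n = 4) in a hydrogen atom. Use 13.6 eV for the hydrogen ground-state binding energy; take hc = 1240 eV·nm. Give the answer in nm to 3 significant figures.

2630 nm

The Brackett series terminates on n_f = 4; the second line has n_i = 4+2 = 6.
ΔE = 13.60 × (1/4² − 1/6²) = 0.4722 eV.
λ = 1240 / 0.4722 = 2630 nm.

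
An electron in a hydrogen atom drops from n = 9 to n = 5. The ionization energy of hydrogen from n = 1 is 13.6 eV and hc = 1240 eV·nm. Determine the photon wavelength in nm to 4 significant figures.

3297 nm

ΔE = 13.60 × (1/5² − 1/9²) = 13.60 × 0.02765 = 0.3761 eV.
λ = hc/ΔE = 1240 / 0.3761 = 3297 nm.
This line belongs to the Pfund series.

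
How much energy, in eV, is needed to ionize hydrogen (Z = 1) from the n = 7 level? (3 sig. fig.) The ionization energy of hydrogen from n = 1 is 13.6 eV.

E_7 = −13.60/49 = −0.278 eV, so ionization (to E = 0) requires 0.278 eV.

0.278 eV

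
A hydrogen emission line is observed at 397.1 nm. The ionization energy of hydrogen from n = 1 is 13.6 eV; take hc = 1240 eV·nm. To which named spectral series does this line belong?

ΔE = 1240/397.1 = 3.123 eV.
This matches 13.6 × (1/2² − 1/7²), so n_f = 2: the Balmer series.

Balmer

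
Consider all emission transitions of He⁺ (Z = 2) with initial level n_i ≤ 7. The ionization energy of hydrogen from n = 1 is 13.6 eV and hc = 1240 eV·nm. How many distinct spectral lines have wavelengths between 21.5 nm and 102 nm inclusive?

7

Enumerate all n_i → n_f pairs with 1 ≤ n_f < n_i ≤ 7 and compute λ = 1240 / [13.6·4·(1/n_f² − 1/n_i²)].
Lines falling in [21.5, 102] nm: 7→1 (23.27 nm), 6→1 (23.45 nm), 5→1 (23.74 nm), 4→1 (24.31 nm), 3→1 (25.64 nm), 2→1 (30.39 nm), 7→2 (99.28 nm).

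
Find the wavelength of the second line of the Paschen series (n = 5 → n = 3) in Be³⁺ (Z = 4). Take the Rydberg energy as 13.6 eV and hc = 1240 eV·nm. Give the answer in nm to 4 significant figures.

The Paschen series terminates on n_f = 3; the second line has n_i = 3+2 = 5.
ΔE = 217.6 × (1/3² − 1/5²) = 15.47 eV.
λ = 1240 / 15.47 = 80.14 nm.

80.14 nm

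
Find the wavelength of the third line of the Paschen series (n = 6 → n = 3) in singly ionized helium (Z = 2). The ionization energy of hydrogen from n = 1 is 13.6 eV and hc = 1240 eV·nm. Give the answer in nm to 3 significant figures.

274 nm

The Paschen series terminates on n_f = 3; the third line has n_i = 3+3 = 6.
ΔE = 54.40 × (1/3² − 1/6²) = 4.533 eV.
λ = 1240 / 4.533 = 274 nm.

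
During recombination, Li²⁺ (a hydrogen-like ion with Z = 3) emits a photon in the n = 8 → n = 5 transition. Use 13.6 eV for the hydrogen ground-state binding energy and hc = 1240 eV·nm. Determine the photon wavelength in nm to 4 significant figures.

For Z = 3 the level energies scale as Z², so the effective Rydberg energy is 13.6 × 9 = 122.4 eV.
ΔE = 122.4 × (1/5² − 1/8²) = 122.4 × 0.02438 = 2.984 eV.
λ = hc/ΔE = 1240 / 2.984 = 415.6 nm.

415.6 nm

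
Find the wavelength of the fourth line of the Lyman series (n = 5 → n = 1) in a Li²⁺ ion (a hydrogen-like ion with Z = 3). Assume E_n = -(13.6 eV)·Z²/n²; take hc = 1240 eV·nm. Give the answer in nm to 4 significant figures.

The Lyman series terminates on n_f = 1; the fourth line has n_i = 1+4 = 5.
ΔE = 122.4 × (1/1² − 1/5²) = 117.5 eV.
λ = 1240 / 117.5 = 10.55 nm.

10.55 nm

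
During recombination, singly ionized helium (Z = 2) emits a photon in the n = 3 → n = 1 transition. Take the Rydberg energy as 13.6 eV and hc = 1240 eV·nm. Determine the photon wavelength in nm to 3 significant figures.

For Z = 2 the level energies scale as Z², so the effective Rydberg energy is 13.6 × 4 = 54.40 eV.
ΔE = 54.40 × (1/1² − 1/3²) = 54.40 × 0.8889 = 48.36 eV.
λ = hc/ΔE = 1240 / 48.36 = 25.6 nm.

25.6 nm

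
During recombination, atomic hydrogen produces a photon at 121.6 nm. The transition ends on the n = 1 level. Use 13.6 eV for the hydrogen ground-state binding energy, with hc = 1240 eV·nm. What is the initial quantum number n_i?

The photon energy is ΔE = hc/λ = 1240 / 121.6 = 10.20 eV.
With Z = 1, ΔE = 13.60 × (1/n_f² − 1/n_i²), so 1/n_f² − 1/n_i² = 0.7498.
With n_f = 1: 1/n_i² = 1/1 − 0.7498 = 0.2502, so n_i ≈ 2.00.

n_i = 2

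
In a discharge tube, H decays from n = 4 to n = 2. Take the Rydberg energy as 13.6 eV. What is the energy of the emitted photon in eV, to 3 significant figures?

2.55 eV

E_4 = −13.60/16 = −0.8500 eV and E_2 = −13.60/4 = −3.400 eV.
The photon energy is |E_4 − E_2| = 2.55 eV.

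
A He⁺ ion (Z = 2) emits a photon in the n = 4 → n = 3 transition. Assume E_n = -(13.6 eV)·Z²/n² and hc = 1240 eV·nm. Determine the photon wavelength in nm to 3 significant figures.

469 nm

For Z = 2 the level energies scale as Z², so the effective Rydberg energy is 13.6 × 4 = 54.40 eV.
ΔE = 54.40 × (1/3² − 1/4²) = 54.40 × 0.04861 = 2.644 eV.
λ = hc/ΔE = 1240 / 2.644 = 469 nm.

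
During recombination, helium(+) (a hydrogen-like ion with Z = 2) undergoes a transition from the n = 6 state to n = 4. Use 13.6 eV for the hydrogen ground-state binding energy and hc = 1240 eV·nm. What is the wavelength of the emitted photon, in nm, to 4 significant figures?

For Z = 2 the level energies scale as Z², so the effective Rydberg energy is 13.6 × 4 = 54.40 eV.
ΔE = 54.40 × (1/4² − 1/6²) = 54.40 × 0.03472 = 1.889 eV.
λ = hc/ΔE = 1240 / 1.889 = 656.5 nm.

656.5 nm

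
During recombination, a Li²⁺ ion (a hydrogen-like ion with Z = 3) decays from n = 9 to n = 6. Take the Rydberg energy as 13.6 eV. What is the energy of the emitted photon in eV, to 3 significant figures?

1.89 eV

The Bohr energies scale as Z², so for Z = 3: E_n = −122.4/n² eV.
E_9 = −122.4/81 = −1.511 eV and E_6 = −122.4/36 = −3.400 eV.
The photon energy is |E_9 − E_6| = 1.89 eV.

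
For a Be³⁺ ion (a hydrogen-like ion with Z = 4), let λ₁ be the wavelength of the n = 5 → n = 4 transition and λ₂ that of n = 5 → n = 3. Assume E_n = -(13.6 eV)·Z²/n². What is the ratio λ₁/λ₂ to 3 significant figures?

λ ∝ 1/ΔE ∝ 1/(1/n_f² − 1/n_i²), and the Z² and hc factors cancel in the ratio.
λ₁/λ₂ = (1/3² − 1/5²)/(1/4² − 1/5²) = 0.07111/0.02250 = 3.16.

3.16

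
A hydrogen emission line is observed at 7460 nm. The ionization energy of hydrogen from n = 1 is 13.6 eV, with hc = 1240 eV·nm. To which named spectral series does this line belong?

Pfund

ΔE = 1240/7460 = 0.1662 eV.
This matches 13.6 × (1/5² − 1/6²), so n_f = 5: the Pfund series.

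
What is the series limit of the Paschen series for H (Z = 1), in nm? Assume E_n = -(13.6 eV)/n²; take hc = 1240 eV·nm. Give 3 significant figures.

821 nm

The Paschen series has lower level n_f = 3; the series limit corresponds to n_i → ∞.
ΔE_max = 13.6 × 1 / 3² = 1.511 eV.
λ_min = 1240 / 1.511 = 821 nm.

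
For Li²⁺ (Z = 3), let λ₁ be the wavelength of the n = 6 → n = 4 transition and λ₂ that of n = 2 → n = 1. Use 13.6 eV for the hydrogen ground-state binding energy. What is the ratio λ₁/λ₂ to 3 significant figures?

λ ∝ 1/ΔE ∝ 1/(1/n_f² − 1/n_i²), and the Z² and hc factors cancel in the ratio.
λ₁/λ₂ = (1/1² − 1/2²)/(1/4² − 1/6²) = 0.7500/0.03472 = 21.6.

21.6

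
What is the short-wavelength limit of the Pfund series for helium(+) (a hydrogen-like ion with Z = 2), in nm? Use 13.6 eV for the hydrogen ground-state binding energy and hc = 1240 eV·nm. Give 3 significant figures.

570 nm

The Pfund series has lower level n_f = 5; the series limit corresponds to n_i → ∞.
ΔE_max = 13.6 × 4 / 5² = 2.176 eV.
λ_min = 1240 / 2.176 = 570 nm.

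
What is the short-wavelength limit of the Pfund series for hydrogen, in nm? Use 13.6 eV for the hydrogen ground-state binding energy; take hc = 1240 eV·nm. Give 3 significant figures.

The Pfund series has lower level n_f = 5; the series limit corresponds to n_i → ∞.
ΔE_max = 13.6 × 1 / 5² = 0.5440 eV.
λ_min = 1240 / 0.5440 = 2280 nm.

2280 nm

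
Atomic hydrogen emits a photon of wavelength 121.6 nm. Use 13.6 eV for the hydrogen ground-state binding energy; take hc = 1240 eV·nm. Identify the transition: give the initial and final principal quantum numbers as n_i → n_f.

The photon energy is ΔE = hc/λ = 1240 / 121.6 = 10.20 eV.
With Z = 1, ΔE = 13.60 × (1/n_f² − 1/n_i²), so 1/n_f² − 1/n_i² = 0.7498.
Trying n_f = 1 gives 1/n_i² = 0.2502, i.e. n_i ≈ 2; this pair matches.

n_i = 2, n_f = 1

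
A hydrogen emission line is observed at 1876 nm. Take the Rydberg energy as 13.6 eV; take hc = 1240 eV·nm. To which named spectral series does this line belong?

ΔE = 1240/1876 = 0.6610 eV.
This matches 13.6 × (1/3² − 1/4²), so n_f = 3: the Paschen series.

Paschen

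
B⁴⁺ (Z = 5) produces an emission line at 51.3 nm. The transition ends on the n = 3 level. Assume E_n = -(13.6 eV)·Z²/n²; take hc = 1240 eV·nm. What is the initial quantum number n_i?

The photon energy is ΔE = hc/λ = 1240 / 51.3 = 24.17 eV.
With Z = 5, ΔE = 340.0 × (1/n_f² − 1/n_i²), so 1/n_f² − 1/n_i² = 0.07109.
With n_f = 3: 1/n_i² = 1/9 − 0.07109 = 0.04002, so n_i ≈ 5.00.

n_i = 5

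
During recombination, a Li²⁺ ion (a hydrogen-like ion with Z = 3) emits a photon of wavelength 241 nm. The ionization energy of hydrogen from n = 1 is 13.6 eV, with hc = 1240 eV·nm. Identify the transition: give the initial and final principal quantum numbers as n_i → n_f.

The photon energy is ΔE = hc/λ = 1240 / 241 = 5.145 eV.
With Z = 3, ΔE = 122.4 × (1/n_f² − 1/n_i²), so 1/n_f² − 1/n_i² = 0.04204.
Trying n_f = 4 gives 1/n_i² = 0.02046, i.e. n_i ≈ 7; this pair matches.

n_i = 7, n_f = 4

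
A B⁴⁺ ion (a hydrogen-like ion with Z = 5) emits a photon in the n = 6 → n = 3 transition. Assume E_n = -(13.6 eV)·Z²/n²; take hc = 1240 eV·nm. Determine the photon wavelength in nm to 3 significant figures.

43.8 nm

For Z = 5 the level energies scale as Z², so the effective Rydberg energy is 13.6 × 25 = 340.0 eV.
ΔE = 340.0 × (1/3² − 1/6²) = 340.0 × 0.08333 = 28.33 eV.
λ = hc/ΔE = 1240 / 28.33 = 43.8 nm.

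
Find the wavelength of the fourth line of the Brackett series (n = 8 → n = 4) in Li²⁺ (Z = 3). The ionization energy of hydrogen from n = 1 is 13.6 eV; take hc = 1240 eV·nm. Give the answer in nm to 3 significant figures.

The Brackett series terminates on n_f = 4; the fourth line has n_i = 4+4 = 8.
ΔE = 122.4 × (1/4² − 1/8²) = 5.738 eV.
λ = 1240 / 5.738 = 216 nm.

216 nm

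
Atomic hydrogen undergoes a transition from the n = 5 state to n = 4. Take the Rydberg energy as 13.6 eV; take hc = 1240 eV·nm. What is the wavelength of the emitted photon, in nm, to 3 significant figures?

4050 nm

ΔE = 13.60 × (1/4² − 1/5²) = 13.60 × 0.02250 = 0.3060 eV.
λ = hc/ΔE = 1240 / 0.3060 = 4050 nm.
This line belongs to the Brackett series.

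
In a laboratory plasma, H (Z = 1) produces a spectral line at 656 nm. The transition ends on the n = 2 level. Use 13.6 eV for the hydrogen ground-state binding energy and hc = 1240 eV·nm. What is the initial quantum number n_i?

n_i = 3

The photon energy is ΔE = hc/λ = 1240 / 656 = 1.890 eV.
With Z = 1, ΔE = 13.60 × (1/n_f² − 1/n_i²), so 1/n_f² − 1/n_i² = 0.1390.
With n_f = 2: 1/n_i² = 1/4 − 0.1390 = 0.1110, so n_i ≈ 3.00.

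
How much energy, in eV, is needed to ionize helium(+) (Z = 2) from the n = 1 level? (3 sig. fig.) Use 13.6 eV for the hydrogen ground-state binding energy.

54.4 eV

E_n = −13.6 Z²/n² = −54.40/n² eV for Z = 2.
E_1 = −54.40/1 = −54.4 eV, so ionization (to E = 0) requires 54.4 eV.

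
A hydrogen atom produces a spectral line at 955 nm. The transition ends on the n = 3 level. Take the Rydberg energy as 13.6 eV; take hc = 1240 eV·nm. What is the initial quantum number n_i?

The photon energy is ΔE = hc/λ = 1240 / 955 = 1.298 eV.
With Z = 1, ΔE = 13.60 × (1/n_f² − 1/n_i²), so 1/n_f² − 1/n_i² = 0.09547.
With n_f = 3: 1/n_i² = 1/9 − 0.09547 = 0.01564, so n_i ≈ 8.00.

n_i = 8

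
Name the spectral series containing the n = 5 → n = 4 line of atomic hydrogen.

The series is set by the lower level: n_f = 4 is the Brackett series.

Brackett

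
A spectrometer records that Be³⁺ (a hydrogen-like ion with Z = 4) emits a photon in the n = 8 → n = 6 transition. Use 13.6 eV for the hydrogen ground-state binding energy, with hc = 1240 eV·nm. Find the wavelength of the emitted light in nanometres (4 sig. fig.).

For Z = 4 the level energies scale as Z², so the effective Rydberg energy is 13.6 × 16 = 217.6 eV.
ΔE = 217.6 × (1/6² − 1/8²) = 217.6 × 0.01215 = 2.644 eV.
λ = hc/ΔE = 1240 / 2.644 = 468.9 nm.

468.9 nm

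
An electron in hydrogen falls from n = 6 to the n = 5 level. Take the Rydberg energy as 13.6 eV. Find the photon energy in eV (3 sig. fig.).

0.166 eV

E_6 = −13.60/36 = −0.3778 eV and E_5 = −13.60/25 = −0.5440 eV.
The photon energy is |E_6 − E_5| = 0.166 eV.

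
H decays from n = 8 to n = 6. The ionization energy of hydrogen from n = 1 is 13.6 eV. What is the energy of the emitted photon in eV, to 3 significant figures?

0.165 eV

E_8 = −13.60/64 = −0.2125 eV and E_6 = −13.60/36 = −0.3778 eV.
The photon energy is |E_8 − E_6| = 0.165 eV.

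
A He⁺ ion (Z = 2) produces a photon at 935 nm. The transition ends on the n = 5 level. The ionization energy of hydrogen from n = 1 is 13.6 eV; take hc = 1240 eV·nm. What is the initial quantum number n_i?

The photon energy is ΔE = hc/λ = 1240 / 935 = 1.326 eV.
With Z = 2, ΔE = 54.40 × (1/n_f² − 1/n_i²), so 1/n_f² − 1/n_i² = 0.02438.
With n_f = 5: 1/n_i² = 1/25 − 0.02438 = 0.01562, so n_i ≈ 8.00.

n_i = 8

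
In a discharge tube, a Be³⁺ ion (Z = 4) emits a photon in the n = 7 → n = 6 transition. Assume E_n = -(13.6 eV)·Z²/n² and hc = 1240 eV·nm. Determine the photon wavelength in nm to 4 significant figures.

For Z = 4 the level energies scale as Z², so the effective Rydberg energy is 13.6 × 16 = 217.6 eV.
ΔE = 217.6 × (1/6² − 1/7²) = 217.6 × 0.007370 = 1.604 eV.
λ = hc/ΔE = 1240 / 1.604 = 773.2 nm.

773.2 nm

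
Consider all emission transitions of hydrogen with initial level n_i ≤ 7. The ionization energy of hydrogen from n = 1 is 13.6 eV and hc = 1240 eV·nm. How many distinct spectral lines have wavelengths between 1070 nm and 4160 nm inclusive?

Enumerate all n_i → n_f pairs with 1 ≤ n_f < n_i ≤ 7 and compute λ = 1240 / [13.6·1·(1/n_f² − 1/n_i²)].
Lines falling in [1070, 4160] nm: 6→3 (1094 nm), 5→3 (1282 nm), 4→3 (1876 nm), 7→4 (2166 nm), 6→4 (2626 nm), 5→4 (4052 nm).

6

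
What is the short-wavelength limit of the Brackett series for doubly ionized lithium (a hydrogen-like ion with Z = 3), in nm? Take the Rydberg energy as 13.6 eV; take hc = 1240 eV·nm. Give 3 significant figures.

The Brackett series has lower level n_f = 4; the series limit corresponds to n_i → ∞.
ΔE_max = 13.6 × 9 / 4² = 7.650 eV.
λ_min = 1240 / 7.650 = 162 nm.

162 nm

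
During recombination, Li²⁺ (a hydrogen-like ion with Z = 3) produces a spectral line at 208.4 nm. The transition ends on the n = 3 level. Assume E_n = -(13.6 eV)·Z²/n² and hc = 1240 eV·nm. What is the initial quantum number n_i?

The photon energy is ΔE = hc/λ = 1240 / 208.4 = 5.950 eV.
With Z = 3, ΔE = 122.4 × (1/n_f² − 1/n_i²), so 1/n_f² − 1/n_i² = 0.04861.
With n_f = 3: 1/n_i² = 1/9 − 0.04861 = 0.06250, so n_i ≈ 4.00.

n_i = 4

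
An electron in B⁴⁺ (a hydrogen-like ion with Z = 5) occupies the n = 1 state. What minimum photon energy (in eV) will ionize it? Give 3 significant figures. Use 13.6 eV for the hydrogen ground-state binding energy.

340 eV

E_n = −13.6 Z²/n² = −340.0/n² eV for Z = 5.
E_1 = −340.0/1 = −340 eV, so ionization (to E = 0) requires 340 eV.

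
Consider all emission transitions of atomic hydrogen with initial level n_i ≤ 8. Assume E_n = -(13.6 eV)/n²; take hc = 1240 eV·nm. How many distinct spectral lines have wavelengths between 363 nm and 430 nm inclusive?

Enumerate all n_i → n_f pairs with 1 ≤ n_f < n_i ≤ 8 and compute λ = 1240 / [13.6·1·(1/n_f² − 1/n_i²)].
Lines falling in [363, 430] nm: 8→2 (389.0 nm), 7→2 (397.1 nm), 6→2 (410.3 nm).

3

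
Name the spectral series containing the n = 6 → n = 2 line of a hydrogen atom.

The series is set by the lower level: n_f = 2 is the Balmer series.

Balmer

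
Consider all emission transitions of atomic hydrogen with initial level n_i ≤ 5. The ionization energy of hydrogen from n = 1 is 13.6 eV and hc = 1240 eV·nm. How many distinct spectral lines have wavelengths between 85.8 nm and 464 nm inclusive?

Enumerate all n_i → n_f pairs with 1 ≤ n_f < n_i ≤ 5 and compute λ = 1240 / [13.6·1·(1/n_f² − 1/n_i²)].
Lines falling in [85.8, 464] nm: 5→1 (94.98 nm), 4→1 (97.25 nm), 3→1 (102.6 nm), 2→1 (121.6 nm), 5→2 (434.2 nm).

5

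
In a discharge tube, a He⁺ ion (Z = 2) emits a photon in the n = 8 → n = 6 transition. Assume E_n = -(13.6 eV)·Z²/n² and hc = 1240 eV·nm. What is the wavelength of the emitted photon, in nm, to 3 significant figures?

1880 nm

For Z = 2 the level energies scale as Z², so the effective Rydberg energy is 13.6 × 4 = 54.40 eV.
ΔE = 54.40 × (1/6² − 1/8²) = 54.40 × 0.01215 = 0.6611 eV.
λ = hc/ΔE = 1240 / 0.6611 = 1880 nm.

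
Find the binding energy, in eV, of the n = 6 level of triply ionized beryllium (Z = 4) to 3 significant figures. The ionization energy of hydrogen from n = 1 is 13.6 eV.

6.04 eV

E_n = −13.6 Z²/n² = −217.6/n² eV for Z = 4.
E_6 = −217.6/36 = −6.04 eV, so ionization (to E = 0) requires 6.04 eV.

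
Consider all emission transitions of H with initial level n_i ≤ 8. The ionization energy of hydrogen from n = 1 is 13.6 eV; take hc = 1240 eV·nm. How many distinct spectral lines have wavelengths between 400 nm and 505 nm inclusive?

Enumerate all n_i → n_f pairs with 1 ≤ n_f < n_i ≤ 8 and compute λ = 1240 / [13.6·1·(1/n_f² − 1/n_i²)].
Lines falling in [400, 505] nm: 6→2 (410.3 nm), 5→2 (434.2 nm), 4→2 (486.3 nm).

3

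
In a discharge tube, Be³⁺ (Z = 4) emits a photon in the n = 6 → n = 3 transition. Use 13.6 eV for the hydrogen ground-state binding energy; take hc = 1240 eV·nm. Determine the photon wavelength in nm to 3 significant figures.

For Z = 4 the level energies scale as Z², so the effective Rydberg energy is 13.6 × 16 = 217.6 eV.
ΔE = 217.6 × (1/3² − 1/6²) = 217.6 × 0.08333 = 18.13 eV.
λ = hc/ΔE = 1240 / 18.13 = 68.4 nm.

68.4 nm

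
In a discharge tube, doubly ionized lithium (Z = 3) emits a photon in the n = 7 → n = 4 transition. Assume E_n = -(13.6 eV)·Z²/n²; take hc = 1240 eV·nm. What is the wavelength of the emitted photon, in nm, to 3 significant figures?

For Z = 3 the level energies scale as Z², so the effective Rydberg energy is 13.6 × 9 = 122.4 eV.
ΔE = 122.4 × (1/4² − 1/7²) = 122.4 × 0.04209 = 5.152 eV.
λ = hc/ΔE = 1240 / 5.152 = 241 nm.

241 nm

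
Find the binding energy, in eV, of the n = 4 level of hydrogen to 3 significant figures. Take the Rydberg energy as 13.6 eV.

0.850 eV

E_4 = −13.60/16 = −0.850 eV, so ionization (to E = 0) requires 0.850 eV.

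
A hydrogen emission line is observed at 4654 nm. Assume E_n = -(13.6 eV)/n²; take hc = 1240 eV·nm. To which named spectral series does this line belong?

ΔE = 1240/4654 = 0.2664 eV.
This matches 13.6 × (1/5² − 1/7²), so n_f = 5: the Pfund series.

Pfund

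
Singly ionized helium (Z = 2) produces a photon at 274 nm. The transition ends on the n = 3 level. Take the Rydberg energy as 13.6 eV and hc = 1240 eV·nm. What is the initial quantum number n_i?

n_i = 6

The photon energy is ΔE = hc/λ = 1240 / 274 = 4.526 eV.
With Z = 2, ΔE = 54.40 × (1/n_f² − 1/n_i²), so 1/n_f² − 1/n_i² = 0.08319.
With n_f = 3: 1/n_i² = 1/9 − 0.08319 = 0.02792, so n_i ≈ 5.98.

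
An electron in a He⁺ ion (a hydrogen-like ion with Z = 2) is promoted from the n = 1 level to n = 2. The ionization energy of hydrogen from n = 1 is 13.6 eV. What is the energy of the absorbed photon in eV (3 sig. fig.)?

The Bohr energies scale as Z², so for Z = 2: E_n = −54.40/n² eV.
E_2 = −54.40/4 = −13.60 eV and E_1 = −54.40/1 = −54.40 eV.
The photon energy is |E_2 − E_1| = 40.8 eV.

40.8 eV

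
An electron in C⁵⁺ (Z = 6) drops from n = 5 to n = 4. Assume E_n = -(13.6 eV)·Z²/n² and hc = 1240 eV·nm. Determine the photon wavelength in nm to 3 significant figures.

For Z = 6 the level energies scale as Z², so the effective Rydberg energy is 13.6 × 36 = 489.6 eV.
ΔE = 489.6 × (1/4² − 1/5²) = 489.6 × 0.02250 = 11.02 eV.
λ = hc/ΔE = 1240 / 11.02 = 113 nm.

113 nm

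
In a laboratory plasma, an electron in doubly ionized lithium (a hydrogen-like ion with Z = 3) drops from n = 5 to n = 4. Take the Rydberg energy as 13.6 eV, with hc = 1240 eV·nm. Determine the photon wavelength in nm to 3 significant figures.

450 nm

For Z = 3 the level energies scale as Z², so the effective Rydberg energy is 13.6 × 9 = 122.4 eV.
ΔE = 122.4 × (1/4² − 1/5²) = 122.4 × 0.02250 = 2.754 eV.
λ = hc/ΔE = 1240 / 2.754 = 450 nm.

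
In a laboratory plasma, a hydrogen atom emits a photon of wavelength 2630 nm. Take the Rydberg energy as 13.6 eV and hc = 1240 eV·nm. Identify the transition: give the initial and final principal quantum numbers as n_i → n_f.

n_i = 6, n_f = 4

The photon energy is ΔE = hc/λ = 1240 / 2630 = 0.4715 eV.
With Z = 1, ΔE = 13.60 × (1/n_f² − 1/n_i²), so 1/n_f² − 1/n_i² = 0.03467.
Trying n_f = 4 gives 1/n_i² = 0.02783, i.e. n_i ≈ 6; this pair matches.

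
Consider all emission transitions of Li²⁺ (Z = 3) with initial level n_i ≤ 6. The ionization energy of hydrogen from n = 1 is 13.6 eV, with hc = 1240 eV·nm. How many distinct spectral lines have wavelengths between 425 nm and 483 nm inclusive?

Enumerate all n_i → n_f pairs with 1 ≤ n_f < n_i ≤ 6 and compute λ = 1240 / [13.6·9·(1/n_f² − 1/n_i²)].
Lines falling in [425, 483] nm: 5→4 (450.3 nm).

1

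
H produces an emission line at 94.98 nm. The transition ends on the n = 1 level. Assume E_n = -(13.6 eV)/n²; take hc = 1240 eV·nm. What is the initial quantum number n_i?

n_i = 5

The photon energy is ΔE = hc/λ = 1240 / 94.98 = 13.06 eV.
With Z = 1, ΔE = 13.60 × (1/n_f² − 1/n_i²), so 1/n_f² − 1/n_i² = 0.9600.
With n_f = 1: 1/n_i² = 1/1 − 0.9600 = 0.04005, so n_i ≈ 5.00.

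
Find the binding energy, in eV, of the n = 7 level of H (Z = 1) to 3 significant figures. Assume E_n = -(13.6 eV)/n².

0.278 eV

E_7 = −13.60/49 = −0.278 eV, so ionization (to E = 0) requires 0.278 eV.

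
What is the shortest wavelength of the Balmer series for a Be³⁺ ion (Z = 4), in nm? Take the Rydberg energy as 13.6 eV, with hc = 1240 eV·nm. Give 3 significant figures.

The Balmer series has lower level n_f = 2; the series limit corresponds to n_i → ∞.
ΔE_max = 13.6 × 16 / 2² = 54.40 eV.
λ_min = 1240 / 54.40 = 22.8 nm.

22.8 nm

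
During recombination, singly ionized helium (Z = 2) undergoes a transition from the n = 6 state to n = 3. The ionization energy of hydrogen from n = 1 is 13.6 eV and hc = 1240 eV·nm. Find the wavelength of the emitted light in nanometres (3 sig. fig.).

274 nm

For Z = 2 the level energies scale as Z², so the effective Rydberg energy is 13.6 × 4 = 54.40 eV.
ΔE = 54.40 × (1/3² − 1/6²) = 54.40 × 0.08333 = 4.533 eV.
λ = hc/ΔE = 1240 / 4.533 = 274 nm.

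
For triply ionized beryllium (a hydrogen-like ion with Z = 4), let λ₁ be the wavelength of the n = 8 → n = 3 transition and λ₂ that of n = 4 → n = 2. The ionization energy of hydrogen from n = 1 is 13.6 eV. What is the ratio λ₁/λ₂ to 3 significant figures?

1.96

λ ∝ 1/ΔE ∝ 1/(1/n_f² − 1/n_i²), and the Z² and hc factors cancel in the ratio.
λ₁/λ₂ = (1/2² − 1/4²)/(1/3² − 1/8²) = 0.1875/0.09549 = 1.96.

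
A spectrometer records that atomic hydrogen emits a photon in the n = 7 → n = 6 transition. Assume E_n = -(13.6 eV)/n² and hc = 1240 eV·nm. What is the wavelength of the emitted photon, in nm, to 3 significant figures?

12400 nm

ΔE = 13.60 × (1/6² − 1/7²) = 13.60 × 0.007370 = 0.1002 eV.
λ = hc/ΔE = 1240 / 0.1002 = 12400 nm.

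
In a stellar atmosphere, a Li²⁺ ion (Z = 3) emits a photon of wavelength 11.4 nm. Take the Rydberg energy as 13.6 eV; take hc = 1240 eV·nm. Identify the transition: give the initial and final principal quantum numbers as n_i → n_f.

The photon energy is ΔE = hc/λ = 1240 / 11.4 = 108.8 eV.
With Z = 3, ΔE = 122.4 × (1/n_f² − 1/n_i²), so 1/n_f² − 1/n_i² = 0.8887.
Trying n_f = 1 gives 1/n_i² = 0.1113, i.e. n_i ≈ 3; this pair matches.

n_i = 3, n_f = 1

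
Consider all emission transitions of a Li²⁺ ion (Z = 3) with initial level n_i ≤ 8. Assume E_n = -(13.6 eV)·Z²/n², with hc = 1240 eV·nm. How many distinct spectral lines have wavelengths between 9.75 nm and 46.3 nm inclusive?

Enumerate all n_i → n_f pairs with 1 ≤ n_f < n_i ≤ 8 and compute λ = 1240 / [13.6·9·(1/n_f² − 1/n_i²)].
Lines falling in [9.75, 46.3] nm: 8→1 (10.29 nm), 7→1 (10.34 nm), 6→1 (10.42 nm), 5→1 (10.55 nm), 4→1 (10.81 nm), 3→1 (11.40 nm), 2→1 (13.51 nm), 8→2 (43.22 nm), 7→2 (44.12 nm), 6→2 (45.59 nm).

10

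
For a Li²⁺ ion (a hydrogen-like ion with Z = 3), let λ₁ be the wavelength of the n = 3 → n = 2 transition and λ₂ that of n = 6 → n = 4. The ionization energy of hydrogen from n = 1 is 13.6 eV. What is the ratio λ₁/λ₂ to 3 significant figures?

λ ∝ 1/ΔE ∝ 1/(1/n_f² − 1/n_i²), and the Z² and hc factors cancel in the ratio.
λ₁/λ₂ = (1/4² − 1/6²)/(1/2² − 1/3²) = 0.03472/0.1389 = 0.250.

0.250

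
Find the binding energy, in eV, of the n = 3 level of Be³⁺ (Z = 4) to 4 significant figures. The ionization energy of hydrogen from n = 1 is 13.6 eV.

E_n = −13.6 Z²/n² = −217.6/n² eV for Z = 4.
E_3 = −217.6/9 = −24.18 eV, so ionization (to E = 0) requires 24.18 eV.

24.18 eV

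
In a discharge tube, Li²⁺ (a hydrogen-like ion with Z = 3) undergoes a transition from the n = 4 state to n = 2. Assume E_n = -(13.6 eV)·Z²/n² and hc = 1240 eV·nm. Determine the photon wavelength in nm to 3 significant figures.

For Z = 3 the level energies scale as Z², so the effective Rydberg energy is 13.6 × 9 = 122.4 eV.
ΔE = 122.4 × (1/2² − 1/4²) = 122.4 × 0.1875 = 22.95 eV.
λ = hc/ΔE = 1240 / 22.95 = 54.0 nm.

54.0 nm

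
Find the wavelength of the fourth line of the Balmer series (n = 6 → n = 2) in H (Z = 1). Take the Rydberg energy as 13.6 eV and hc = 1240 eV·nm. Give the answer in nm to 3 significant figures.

410 nm

The Balmer series terminates on n_f = 2; the fourth line has n_i = 2+4 = 6.
ΔE = 13.60 × (1/2² − 1/6²) = 3.022 eV.
λ = 1240 / 3.022 = 410 nm.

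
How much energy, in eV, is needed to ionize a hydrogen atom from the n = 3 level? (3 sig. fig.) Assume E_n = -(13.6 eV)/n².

E_3 = −13.60/9 = −1.51 eV, so ionization (to E = 0) requires 1.51 eV.

1.51 eV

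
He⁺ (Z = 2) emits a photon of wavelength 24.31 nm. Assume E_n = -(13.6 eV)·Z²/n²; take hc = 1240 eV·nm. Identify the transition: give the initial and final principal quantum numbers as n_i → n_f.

n_i = 4, n_f = 1

The photon energy is ΔE = hc/λ = 1240 / 24.31 = 51.01 eV.
With Z = 2, ΔE = 54.40 × (1/n_f² − 1/n_i²), so 1/n_f² − 1/n_i² = 0.9376.
Trying n_f = 1 gives 1/n_i² = 0.06236, i.e. n_i ≈ 4; this pair matches.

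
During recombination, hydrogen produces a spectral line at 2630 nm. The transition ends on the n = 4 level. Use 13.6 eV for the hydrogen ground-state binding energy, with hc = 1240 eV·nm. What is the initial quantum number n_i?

The photon energy is ΔE = hc/λ = 1240 / 2630 = 0.4715 eV.
With Z = 1, ΔE = 13.60 × (1/n_f² − 1/n_i²), so 1/n_f² − 1/n_i² = 0.03467.
With n_f = 4: 1/n_i² = 1/16 − 0.03467 = 0.02783, so n_i ≈ 5.99.

n_i = 6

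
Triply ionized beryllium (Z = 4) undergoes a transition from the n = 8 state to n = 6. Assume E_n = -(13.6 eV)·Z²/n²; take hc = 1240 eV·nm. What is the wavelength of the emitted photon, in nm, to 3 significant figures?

469 nm

For Z = 4 the level energies scale as Z², so the effective Rydberg energy is 13.6 × 16 = 217.6 eV.
ΔE = 217.6 × (1/6² − 1/8²) = 217.6 × 0.01215 = 2.644 eV.
λ = hc/ΔE = 1240 / 2.644 = 469 nm.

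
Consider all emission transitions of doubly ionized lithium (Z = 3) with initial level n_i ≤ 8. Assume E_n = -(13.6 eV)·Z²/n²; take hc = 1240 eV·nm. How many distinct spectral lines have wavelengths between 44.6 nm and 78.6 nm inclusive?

Enumerate all n_i → n_f pairs with 1 ≤ n_f < n_i ≤ 8 and compute λ = 1240 / [13.6·9·(1/n_f² − 1/n_i²)].
Lines falling in [44.6, 78.6] nm: 6→2 (45.59 nm), 5→2 (48.24 nm), 4→2 (54.03 nm), 3→2 (72.94 nm).

4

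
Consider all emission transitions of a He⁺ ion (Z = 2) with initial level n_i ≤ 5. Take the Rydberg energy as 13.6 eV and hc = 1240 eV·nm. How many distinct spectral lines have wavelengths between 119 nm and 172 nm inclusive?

2

Enumerate all n_i → n_f pairs with 1 ≤ n_f < n_i ≤ 5 and compute λ = 1240 / [13.6·4·(1/n_f² − 1/n_i²)].
Lines falling in [119, 172] nm: 4→2 (121.6 nm), 3→2 (164.1 nm).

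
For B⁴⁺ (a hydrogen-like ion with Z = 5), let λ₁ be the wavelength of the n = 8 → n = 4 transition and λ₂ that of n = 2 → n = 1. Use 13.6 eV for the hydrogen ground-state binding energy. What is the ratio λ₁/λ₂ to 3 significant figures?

λ ∝ 1/ΔE ∝ 1/(1/n_f² − 1/n_i²), and the Z² and hc factors cancel in the ratio.
λ₁/λ₂ = (1/1² − 1/2²)/(1/4² − 1/8²) = 0.7500/0.04688 = 16.0.

16.0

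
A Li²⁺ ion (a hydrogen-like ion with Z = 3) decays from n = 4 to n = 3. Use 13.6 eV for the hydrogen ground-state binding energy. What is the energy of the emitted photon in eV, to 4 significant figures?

5.950 eV

The Bohr energies scale as Z², so for Z = 3: E_n = −122.4/n² eV.
E_4 = −122.4/16 = −7.650 eV and E_3 = −122.4/9 = −13.60 eV.
The photon energy is |E_4 − E_3| = 5.950 eV.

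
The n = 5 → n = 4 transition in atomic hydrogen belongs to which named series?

The series is set by the lower level: n_f = 4 is the Brackett series.

Brackett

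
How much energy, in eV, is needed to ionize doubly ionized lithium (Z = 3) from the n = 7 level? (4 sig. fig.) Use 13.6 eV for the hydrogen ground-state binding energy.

2.498 eV

E_n = −13.6 Z²/n² = −122.4/n² eV for Z = 3.
E_7 = −122.4/49 = −2.498 eV, so ionization (to E = 0) requires 2.498 eV.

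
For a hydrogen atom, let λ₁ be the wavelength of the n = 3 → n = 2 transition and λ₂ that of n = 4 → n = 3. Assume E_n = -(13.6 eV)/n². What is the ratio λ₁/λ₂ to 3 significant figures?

0.350

λ ∝ 1/ΔE ∝ 1/(1/n_f² − 1/n_i²), and the Z² and hc factors cancel in the ratio.
λ₁/λ₂ = (1/3² − 1/4²)/(1/2² − 1/3²) = 0.04861/0.1389 = 0.350.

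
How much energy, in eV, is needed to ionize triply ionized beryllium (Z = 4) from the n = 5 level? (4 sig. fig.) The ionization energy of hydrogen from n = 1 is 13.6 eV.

E_n = −13.6 Z²/n² = −217.6/n² eV for Z = 4.
E_5 = −217.6/25 = −8.704 eV, so ionization (to E = 0) requires 8.704 eV.

8.704 eV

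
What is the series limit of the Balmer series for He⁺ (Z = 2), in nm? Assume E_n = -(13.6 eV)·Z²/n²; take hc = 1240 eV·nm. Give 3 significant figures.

The Balmer series has lower level n_f = 2; the series limit corresponds to n_i → ∞.
ΔE_max = 13.6 × 4 / 2² = 13.60 eV.
λ_min = 1240 / 13.60 = 91.2 nm.

91.2 nm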